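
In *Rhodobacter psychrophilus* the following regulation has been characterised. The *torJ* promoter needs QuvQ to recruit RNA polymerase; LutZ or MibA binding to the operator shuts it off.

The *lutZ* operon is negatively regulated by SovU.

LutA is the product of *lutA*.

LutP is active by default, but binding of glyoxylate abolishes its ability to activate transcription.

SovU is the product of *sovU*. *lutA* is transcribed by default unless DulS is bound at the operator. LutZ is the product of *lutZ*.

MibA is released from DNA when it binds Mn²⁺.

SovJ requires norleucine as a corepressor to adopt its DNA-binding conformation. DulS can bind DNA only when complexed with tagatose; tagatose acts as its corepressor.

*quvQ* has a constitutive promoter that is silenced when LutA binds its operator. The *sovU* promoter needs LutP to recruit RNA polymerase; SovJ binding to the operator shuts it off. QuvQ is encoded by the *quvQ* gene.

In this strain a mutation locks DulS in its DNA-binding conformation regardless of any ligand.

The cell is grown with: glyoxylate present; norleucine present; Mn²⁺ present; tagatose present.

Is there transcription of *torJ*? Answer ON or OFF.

OFF

DulS is constitutively active in this strain.
With repressor DulS bound, *lutA* is not transcribed.
So LutA is not produced.
With no repressor bound, *quvQ* is transcribed.
So QuvQ is produced and active.
Glyoxylate is present, so LutP is inactive.
Norleucine is present, so SovJ is active.
With repressor SovJ bound, *sovU* is not transcribed.
So SovU is not produced.
With no repressor bound, *lutZ* is transcribed.
So LutZ is produced and active.
Mn²⁺ is present, so MibA is inactive.
With repressor LutZ bound, *torJ* is not transcribed.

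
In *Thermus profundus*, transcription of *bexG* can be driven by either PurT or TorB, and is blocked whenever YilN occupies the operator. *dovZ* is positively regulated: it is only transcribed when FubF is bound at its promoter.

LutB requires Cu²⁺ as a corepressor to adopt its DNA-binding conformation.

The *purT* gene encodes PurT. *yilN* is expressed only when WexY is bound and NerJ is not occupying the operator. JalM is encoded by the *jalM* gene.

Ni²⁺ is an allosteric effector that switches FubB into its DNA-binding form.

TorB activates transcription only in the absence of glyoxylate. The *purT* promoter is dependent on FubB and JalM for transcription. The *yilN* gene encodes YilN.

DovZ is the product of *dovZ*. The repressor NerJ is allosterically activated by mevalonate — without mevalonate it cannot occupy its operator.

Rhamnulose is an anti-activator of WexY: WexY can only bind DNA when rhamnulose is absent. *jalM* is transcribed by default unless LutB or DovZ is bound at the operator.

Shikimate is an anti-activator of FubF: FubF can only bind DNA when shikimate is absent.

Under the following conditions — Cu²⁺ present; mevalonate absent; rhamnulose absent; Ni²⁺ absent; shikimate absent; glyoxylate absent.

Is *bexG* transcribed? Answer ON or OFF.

OFF

Mevalonate is absent, so NerJ is inactive.
Rhamnulose is absent, so WexY is active.
No repressor is bound and WexY is active, so *yilN* is transcribed.
So YilN is produced and active.
Ni²⁺ is absent, so FubB is inactive.
Cu²⁺ is present, so LutB is active.
Shikimate is absent, so FubF is active.
No repressor is bound and FubF is active, so *dovZ* is transcribed.
So DovZ is produced and active.
With repressor LutB bound, *jalM* is not transcribed.
So JalM is not produced.
Required activator FubB is absent, so *purT* is not transcribed.
So PurT is not produced.
Glyoxylate is absent, so TorB is active.
With repressor YilN bound, *bexG* is not transcribed.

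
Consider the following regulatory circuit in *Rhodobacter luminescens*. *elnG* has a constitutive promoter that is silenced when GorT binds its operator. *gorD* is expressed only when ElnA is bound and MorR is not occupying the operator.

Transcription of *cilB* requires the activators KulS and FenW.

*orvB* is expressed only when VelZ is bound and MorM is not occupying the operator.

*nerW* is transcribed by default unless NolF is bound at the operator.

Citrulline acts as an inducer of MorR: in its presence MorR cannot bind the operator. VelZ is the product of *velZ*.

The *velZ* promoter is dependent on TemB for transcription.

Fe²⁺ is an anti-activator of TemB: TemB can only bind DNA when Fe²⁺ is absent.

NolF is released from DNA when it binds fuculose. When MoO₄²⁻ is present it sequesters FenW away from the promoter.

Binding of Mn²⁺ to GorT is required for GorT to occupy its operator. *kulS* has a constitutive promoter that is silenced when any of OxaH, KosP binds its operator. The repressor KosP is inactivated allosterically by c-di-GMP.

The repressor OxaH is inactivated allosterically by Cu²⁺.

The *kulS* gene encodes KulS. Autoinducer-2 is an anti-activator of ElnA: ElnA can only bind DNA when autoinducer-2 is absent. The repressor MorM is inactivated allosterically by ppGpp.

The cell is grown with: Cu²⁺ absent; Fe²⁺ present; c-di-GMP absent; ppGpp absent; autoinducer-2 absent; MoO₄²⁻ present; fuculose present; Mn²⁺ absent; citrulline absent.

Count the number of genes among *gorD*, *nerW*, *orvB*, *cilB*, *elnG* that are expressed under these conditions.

Autoinducer-2 is absent, so ElnA is active.
Citrulline is absent, so MorR is active.
With repressor MorR bound, *gorD* is not transcribed.
→ *gorD* is OFF.
Fuculose is present, so NolF is inactive.
With no repressor bound, *nerW* is transcribed.
→ *nerW* is ON.
Fe²⁺ is present, so TemB is inactive.
Required activator TemB is absent, so *velZ* is not transcribed.
So VelZ is not produced.
ppGpp is absent, so MorM is active.
With repressor MorM bound, *orvB* is not transcribed.
→ *orvB* is OFF.
Cu²⁺ is absent, so OxaH is active.
c-di-GMP is absent, so KosP is active.
With repressor OxaH bound, *kulS* is not transcribed.
So KulS is not produced.
MoO₄²⁻ is present, so FenW is inactive.
Required activator KulS is absent, so *cilB* is not transcribed.
→ *cilB* is OFF.
Mn²⁺ is absent, so GorT is inactive.
With no repressor bound, *elnG* is transcribed.
→ *elnG* is ON.
2 of the 5 genes are transcribed.

2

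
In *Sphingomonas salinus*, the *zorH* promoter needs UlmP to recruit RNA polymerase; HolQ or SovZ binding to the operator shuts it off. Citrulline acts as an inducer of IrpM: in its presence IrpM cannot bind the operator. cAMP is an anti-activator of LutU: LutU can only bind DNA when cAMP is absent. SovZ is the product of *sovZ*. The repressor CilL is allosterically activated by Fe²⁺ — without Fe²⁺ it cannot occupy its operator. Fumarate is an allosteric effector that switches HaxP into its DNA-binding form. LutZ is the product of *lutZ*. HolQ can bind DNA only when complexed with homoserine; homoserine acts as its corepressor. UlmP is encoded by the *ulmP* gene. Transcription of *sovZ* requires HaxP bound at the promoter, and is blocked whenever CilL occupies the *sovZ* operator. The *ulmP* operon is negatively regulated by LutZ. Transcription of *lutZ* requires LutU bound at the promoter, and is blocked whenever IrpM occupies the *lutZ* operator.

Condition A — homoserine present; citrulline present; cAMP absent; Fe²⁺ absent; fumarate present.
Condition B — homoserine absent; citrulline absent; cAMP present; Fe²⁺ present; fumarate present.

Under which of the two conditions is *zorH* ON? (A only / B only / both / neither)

B only

Condition A:
Homoserine is present, so HolQ is active.
Citrulline is present, so IrpM is inactive.
cAMP is absent, so LutU is active.
No repressor is bound and LutU is active, so *lutZ* is transcribed.
So LutZ is produced and active.
With repressor LutZ bound, *ulmP* is not transcribed.
So UlmP is not produced.
Fe²⁺ is absent, so CilL is inactive.
Fumarate is present, so HaxP is active.
No repressor is bound and HaxP is active, so *sovZ* is transcribed.
So SovZ is produced and active.
With repressor HolQ bound, *zorH* is not transcribed.
→ *zorH* is OFF in A.
Condition B:
Homoserine is absent, so HolQ is inactive.
Citrulline is absent, so IrpM is active.
cAMP is present, so LutU is inactive.
With repressor IrpM bound, *lutZ* is not transcribed.
So LutZ is not produced.
With no repressor bound, *ulmP* is transcribed.
So UlmP is produced and active.
Fe²⁺ is present, so CilL is active.
Fumarate is present, so HaxP is active.
With repressor CilL bound, *sovZ* is not transcribed.
So SovZ is not produced.
No repressor is bound and UlmP is active, so *zorH* is transcribed.
→ *zorH* is ON in B.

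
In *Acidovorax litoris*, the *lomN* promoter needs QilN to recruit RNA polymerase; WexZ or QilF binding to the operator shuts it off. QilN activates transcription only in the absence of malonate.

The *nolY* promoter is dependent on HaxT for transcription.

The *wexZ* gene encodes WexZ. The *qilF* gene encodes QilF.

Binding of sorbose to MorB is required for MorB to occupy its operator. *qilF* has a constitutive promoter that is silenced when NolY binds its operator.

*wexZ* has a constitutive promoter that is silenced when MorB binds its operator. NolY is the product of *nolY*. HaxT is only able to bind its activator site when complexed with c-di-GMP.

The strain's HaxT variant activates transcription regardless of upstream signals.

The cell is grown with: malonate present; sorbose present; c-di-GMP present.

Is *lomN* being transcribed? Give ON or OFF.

Sorbose is present, so MorB is active.
With repressor MorB bound, *wexZ* is not transcribed.
So WexZ is not produced.
HaxT is constitutively active in this strain.
No repressor is bound and HaxT is active, so *nolY* is transcribed.
So NolY is produced and active.
With repressor NolY bound, *qilF* is not transcribed.
So QilF is not produced.
Malonate is present, so QilN is inactive.
Required activator QilN is absent, so *lomN* is not transcribed.

OFF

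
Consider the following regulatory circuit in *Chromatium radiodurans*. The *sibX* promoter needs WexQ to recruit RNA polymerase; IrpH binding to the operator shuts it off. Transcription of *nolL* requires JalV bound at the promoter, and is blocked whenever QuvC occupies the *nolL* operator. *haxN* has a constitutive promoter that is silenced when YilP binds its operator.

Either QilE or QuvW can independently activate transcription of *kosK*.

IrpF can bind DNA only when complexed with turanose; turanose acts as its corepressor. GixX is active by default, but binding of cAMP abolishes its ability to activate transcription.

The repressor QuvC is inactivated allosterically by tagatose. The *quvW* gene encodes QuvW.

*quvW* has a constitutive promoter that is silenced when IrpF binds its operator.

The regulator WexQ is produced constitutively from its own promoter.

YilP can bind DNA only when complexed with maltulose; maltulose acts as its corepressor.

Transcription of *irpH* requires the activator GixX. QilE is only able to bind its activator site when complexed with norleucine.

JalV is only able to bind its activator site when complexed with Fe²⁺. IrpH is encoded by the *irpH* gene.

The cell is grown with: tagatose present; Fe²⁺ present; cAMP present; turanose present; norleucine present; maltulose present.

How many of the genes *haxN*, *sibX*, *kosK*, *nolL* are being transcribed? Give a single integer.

3

Maltulose is present, so YilP is active.
With repressor YilP bound, *haxN* is not transcribed.
→ *haxN* is OFF.
cAMP is present, so GixX is inactive.
Required activator GixX is absent, so *irpH* is not transcribed.
So IrpH is not produced.
WexQ is produced constitutively and is active.
No repressor is bound and WexQ is active, so *sibX* is transcribed.
→ *sibX* is ON.
Norleucine is present, so QilE is active.
Turanose is present, so IrpF is active.
With repressor IrpF bound, *quvW* is not transcribed.
So QuvW is not produced.
Activator QilE is present, so *kosK* is transcribed.
→ *kosK* is ON.
Fe²⁺ is present, so JalV is active.
Tagatose is present, so QuvC is inactive.
No repressor is bound and JalV is active, so *nolL* is transcribed.
→ *nolL* is ON.
3 of the 4 genes are transcribed.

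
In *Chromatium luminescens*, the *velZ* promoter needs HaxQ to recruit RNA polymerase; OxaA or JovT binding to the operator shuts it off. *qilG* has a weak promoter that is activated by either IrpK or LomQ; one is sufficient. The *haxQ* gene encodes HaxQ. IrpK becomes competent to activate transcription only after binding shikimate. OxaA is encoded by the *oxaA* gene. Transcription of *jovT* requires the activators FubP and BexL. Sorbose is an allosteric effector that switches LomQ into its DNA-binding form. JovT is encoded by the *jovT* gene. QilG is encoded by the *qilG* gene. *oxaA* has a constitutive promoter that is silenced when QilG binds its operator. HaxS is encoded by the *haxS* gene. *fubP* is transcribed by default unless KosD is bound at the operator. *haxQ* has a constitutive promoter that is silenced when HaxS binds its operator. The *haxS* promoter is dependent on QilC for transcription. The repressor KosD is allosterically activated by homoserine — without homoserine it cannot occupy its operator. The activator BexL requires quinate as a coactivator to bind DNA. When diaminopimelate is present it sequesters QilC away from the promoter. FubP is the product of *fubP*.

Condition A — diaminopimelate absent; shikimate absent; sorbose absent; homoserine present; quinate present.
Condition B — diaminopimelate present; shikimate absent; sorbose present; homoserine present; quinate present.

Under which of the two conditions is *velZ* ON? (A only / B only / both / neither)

Condition A:
Diaminopimelate is absent, so QilC is active.
No repressor is bound and QilC is active, so *haxS* is transcribed.
So HaxS is produced and active.
With repressor HaxS bound, *haxQ* is not transcribed.
So HaxQ is not produced.
Shikimate is absent, so IrpK is inactive.
Sorbose is absent, so LomQ is inactive.
No activator is available at the *qilG* promoter, so *qilG* is not transcribed.
So QilG is not produced.
With no repressor bound, *oxaA* is transcribed.
So OxaA is produced and active.
Homoserine is present, so KosD is active.
With repressor KosD bound, *fubP* is not transcribed.
So FubP is not produced.
Quinate is present, so BexL is active.
Required activator FubP is absent, so *jovT* is not transcribed.
So JovT is not produced.
With repressor OxaA bound, *velZ* is not transcribed.
→ *velZ* is OFF in A.
Condition B:
Diaminopimelate is present, so QilC is inactive.
Required activator QilC is absent, so *haxS* is not transcribed.
So HaxS is not produced.
With no repressor bound, *haxQ* is transcribed.
So HaxQ is produced and active.
Shikimate is absent, so IrpK is inactive.
Sorbose is present, so LomQ is active.
Activator LomQ is present, so *qilG* is transcribed.
So QilG is produced and active.
With repressor QilG bound, *oxaA* is not transcribed.
So OxaA is not produced.
Homoserine is present, so KosD is active.
With repressor KosD bound, *fubP* is not transcribed.
So FubP is not produced.
Quinate is present, so BexL is active.
Required activator FubP is absent, so *jovT* is not transcribed.
So JovT is not produced.
No repressor is bound and HaxQ is active, so *velZ* is transcribed.
→ *velZ* is ON in B.

B only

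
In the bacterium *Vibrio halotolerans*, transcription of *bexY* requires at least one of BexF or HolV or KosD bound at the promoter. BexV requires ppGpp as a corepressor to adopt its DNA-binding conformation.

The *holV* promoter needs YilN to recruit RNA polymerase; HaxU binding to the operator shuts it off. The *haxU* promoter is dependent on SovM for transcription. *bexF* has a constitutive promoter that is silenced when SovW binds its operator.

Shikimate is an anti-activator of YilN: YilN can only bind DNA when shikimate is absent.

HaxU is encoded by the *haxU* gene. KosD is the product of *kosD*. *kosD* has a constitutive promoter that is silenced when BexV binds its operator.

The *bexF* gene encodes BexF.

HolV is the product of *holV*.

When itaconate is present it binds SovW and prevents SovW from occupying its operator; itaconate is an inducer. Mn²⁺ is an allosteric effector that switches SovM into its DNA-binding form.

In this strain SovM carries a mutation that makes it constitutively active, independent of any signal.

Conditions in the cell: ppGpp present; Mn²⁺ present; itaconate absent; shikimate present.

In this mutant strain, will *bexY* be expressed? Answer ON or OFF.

Itaconate is absent, so SovW is active.
With repressor SovW bound, *bexF* is not transcribed.
So BexF is not produced.
SovM is constitutively active in this strain.
No repressor is bound and SovM is active, so *haxU* is transcribed.
So HaxU is produced and active.
Shikimate is present, so YilN is inactive.
With repressor HaxU bound, *holV* is not transcribed.
So HolV is not produced.
ppGpp is present, so BexV is active.
With repressor BexV bound, *kosD* is not transcribed.
So KosD is not produced.
No activator is available at the *bexY* promoter, so *bexY* is not transcribed.

OFF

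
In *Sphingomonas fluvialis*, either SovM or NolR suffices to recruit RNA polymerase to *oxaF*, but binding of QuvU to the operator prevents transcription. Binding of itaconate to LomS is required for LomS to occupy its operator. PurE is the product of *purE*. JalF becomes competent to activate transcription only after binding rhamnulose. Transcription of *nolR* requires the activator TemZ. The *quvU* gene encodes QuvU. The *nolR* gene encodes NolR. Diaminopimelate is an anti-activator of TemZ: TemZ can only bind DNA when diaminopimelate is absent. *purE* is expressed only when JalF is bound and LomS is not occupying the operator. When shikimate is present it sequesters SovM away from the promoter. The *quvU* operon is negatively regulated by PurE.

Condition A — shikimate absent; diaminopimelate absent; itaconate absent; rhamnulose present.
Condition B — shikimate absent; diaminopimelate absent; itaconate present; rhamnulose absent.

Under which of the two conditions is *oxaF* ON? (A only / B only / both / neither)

A only

Condition A:
Shikimate is absent, so SovM is active.
Diaminopimelate is absent, so TemZ is active.
No repressor is bound and TemZ is active, so *nolR* is transcribed.
So NolR is produced and active.
Itaconate is absent, so LomS is inactive.
Rhamnulose is present, so JalF is active.
No repressor is bound and JalF is active, so *purE* is transcribed.
So PurE is produced and active.
With repressor PurE bound, *quvU* is not transcribed.
So QuvU is not produced.
Activator SovM is present, so *oxaF* is transcribed.
→ *oxaF* is ON in A.
Condition B:
Shikimate is absent, so SovM is active.
Diaminopimelate is absent, so TemZ is active.
No repressor is bound and TemZ is active, so *nolR* is transcribed.
So NolR is produced and active.
Itaconate is present, so LomS is active.
Rhamnulose is absent, so JalF is inactive.
With repressor LomS bound, *purE* is not transcribed.
So PurE is not produced.
With no repressor bound, *quvU* is transcribed.
So QuvU is produced and active.
With repressor QuvU bound, *oxaF* is not transcribed.
→ *oxaF* is OFF in B.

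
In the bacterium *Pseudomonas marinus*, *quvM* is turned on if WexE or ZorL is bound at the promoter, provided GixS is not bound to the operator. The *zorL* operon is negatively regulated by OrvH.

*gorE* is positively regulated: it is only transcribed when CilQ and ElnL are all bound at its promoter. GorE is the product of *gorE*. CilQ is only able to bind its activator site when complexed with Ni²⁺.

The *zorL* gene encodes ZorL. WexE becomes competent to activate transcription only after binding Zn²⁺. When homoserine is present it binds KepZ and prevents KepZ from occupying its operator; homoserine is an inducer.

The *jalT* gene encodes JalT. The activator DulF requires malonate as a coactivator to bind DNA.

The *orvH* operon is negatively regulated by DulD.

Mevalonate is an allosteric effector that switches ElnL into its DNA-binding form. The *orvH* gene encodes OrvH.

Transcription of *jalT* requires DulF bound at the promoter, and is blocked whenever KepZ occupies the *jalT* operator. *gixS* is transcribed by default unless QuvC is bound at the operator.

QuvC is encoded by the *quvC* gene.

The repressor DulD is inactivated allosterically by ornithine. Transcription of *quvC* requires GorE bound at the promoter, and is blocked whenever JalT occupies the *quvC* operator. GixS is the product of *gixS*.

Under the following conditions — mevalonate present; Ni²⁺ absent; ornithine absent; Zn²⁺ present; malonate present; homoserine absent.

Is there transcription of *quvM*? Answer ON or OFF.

OFF

Zn²⁺ is present, so WexE is active.
Ornithine is absent, so DulD is active.
With repressor DulD bound, *orvH* is not transcribed.
So OrvH is not produced.
With no repressor bound, *zorL* is transcribed.
So ZorL is produced and active.
Ni²⁺ is absent, so CilQ is inactive.
Mevalonate is present, so ElnL is active.
Required activator CilQ is absent, so *gorE* is not transcribed.
So GorE is not produced.
Homoserine is absent, so KepZ is active.
Malonate is present, so DulF is active.
With repressor KepZ bound, *jalT* is not transcribed.
So JalT is not produced.
Required activator GorE is absent, so *quvC* is not transcribed.
So QuvC is not produced.
With no repressor bound, *gixS* is transcribed.
So GixS is produced and active.
With repressor GixS bound, *quvM* is not transcribed.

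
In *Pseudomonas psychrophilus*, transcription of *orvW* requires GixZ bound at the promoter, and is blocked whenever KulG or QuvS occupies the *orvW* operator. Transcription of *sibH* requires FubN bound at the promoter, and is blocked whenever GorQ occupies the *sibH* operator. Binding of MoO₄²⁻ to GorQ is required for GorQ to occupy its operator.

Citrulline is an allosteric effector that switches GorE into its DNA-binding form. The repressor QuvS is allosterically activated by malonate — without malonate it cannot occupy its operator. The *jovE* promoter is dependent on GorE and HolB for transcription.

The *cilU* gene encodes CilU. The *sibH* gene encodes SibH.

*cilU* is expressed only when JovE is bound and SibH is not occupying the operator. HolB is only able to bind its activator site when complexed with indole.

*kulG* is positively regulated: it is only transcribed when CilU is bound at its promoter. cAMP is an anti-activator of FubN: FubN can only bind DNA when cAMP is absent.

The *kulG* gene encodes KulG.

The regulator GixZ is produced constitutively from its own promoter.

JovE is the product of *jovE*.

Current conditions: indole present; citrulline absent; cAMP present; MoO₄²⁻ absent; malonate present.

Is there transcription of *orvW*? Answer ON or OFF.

MoO₄²⁻ is absent, so GorQ is inactive.
cAMP is present, so FubN is inactive.
Required activator FubN is absent, so *sibH* is not transcribed.
So SibH is not produced.
Citrulline is absent, so GorE is inactive.
Indole is present, so HolB is active.
Required activator GorE is absent, so *jovE* is not transcribed.
So JovE is not produced.
Required activator JovE is absent, so *cilU* is not transcribed.
So CilU is not produced.
Required activator CilU is absent, so *kulG* is not transcribed.
So KulG is not produced.
GixZ is produced constitutively and is active.
Malonate is present, so QuvS is active.
With repressor QuvS bound, *orvW* is not transcribed.

OFF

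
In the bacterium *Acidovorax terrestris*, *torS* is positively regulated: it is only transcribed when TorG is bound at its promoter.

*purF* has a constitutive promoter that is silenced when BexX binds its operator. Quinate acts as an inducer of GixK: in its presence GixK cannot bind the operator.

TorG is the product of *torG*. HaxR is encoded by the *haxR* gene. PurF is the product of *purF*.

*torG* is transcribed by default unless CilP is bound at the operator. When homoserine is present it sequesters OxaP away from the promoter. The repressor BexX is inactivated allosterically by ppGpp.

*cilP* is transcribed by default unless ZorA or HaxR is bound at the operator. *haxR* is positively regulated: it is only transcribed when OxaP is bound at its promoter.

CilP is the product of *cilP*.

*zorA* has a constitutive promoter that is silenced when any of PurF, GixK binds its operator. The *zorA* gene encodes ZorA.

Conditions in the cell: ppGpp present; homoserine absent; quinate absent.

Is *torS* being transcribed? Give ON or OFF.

ON

ppGpp is present, so BexX is inactive.
With no repressor bound, *purF* is transcribed.
So PurF is produced and active.
Quinate is absent, so GixK is active.
With repressor PurF bound, *zorA* is not transcribed.
So ZorA is not produced.
Homoserine is absent, so OxaP is active.
No repressor is bound and OxaP is active, so *haxR* is transcribed.
So HaxR is produced and active.
With repressor HaxR bound, *cilP* is not transcribed.
So CilP is not produced.
With no repressor bound, *torG* is transcribed.
So TorG is produced and active.
No repressor is bound and TorG is active, so *torS* is transcribed.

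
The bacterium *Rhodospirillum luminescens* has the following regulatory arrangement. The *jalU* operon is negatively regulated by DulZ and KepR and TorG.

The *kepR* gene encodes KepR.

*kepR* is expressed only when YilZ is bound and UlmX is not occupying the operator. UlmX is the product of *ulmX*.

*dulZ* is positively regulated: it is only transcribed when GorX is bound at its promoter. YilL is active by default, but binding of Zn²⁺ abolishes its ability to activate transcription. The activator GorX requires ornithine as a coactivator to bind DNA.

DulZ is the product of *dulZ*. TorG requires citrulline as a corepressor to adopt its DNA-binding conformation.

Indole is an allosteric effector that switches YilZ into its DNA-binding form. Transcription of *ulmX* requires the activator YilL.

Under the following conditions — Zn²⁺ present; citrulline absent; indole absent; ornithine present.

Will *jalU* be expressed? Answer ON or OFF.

Ornithine is present, so GorX is active.
No repressor is bound and GorX is active, so *dulZ* is transcribed.
So DulZ is produced and active.
Zn²⁺ is present, so YilL is inactive.
Required activator YilL is absent, so *ulmX* is not transcribed.
So UlmX is not produced.
Indole is absent, so YilZ is inactive.
Required activator YilZ is absent, so *kepR* is not transcribed.
So KepR is not produced.
Citrulline is absent, so TorG is inactive.
With repressor DulZ bound, *jalU* is not transcribed.

OFF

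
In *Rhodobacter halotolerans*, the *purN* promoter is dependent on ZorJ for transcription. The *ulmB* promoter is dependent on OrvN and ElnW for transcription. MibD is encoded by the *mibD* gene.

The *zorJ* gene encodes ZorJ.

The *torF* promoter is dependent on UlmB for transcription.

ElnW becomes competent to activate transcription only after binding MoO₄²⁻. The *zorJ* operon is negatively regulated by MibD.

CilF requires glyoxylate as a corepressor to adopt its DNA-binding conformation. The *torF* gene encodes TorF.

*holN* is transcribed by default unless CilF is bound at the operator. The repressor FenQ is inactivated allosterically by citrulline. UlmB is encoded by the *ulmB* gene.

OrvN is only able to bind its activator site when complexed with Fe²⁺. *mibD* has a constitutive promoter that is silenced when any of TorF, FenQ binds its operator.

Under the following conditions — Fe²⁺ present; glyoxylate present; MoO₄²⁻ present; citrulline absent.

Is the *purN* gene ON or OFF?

Fe²⁺ is present, so OrvN is active.
MoO₄²⁻ is present, so ElnW is active.
No repressor is bound and OrvN and ElnW are active, so *ulmB* is transcribed.
So UlmB is produced and active.
No repressor is bound and UlmB is active, so *torF* is transcribed.
So TorF is produced and active.
Citrulline is absent, so FenQ is active.
With repressor TorF bound, *mibD* is not transcribed.
So MibD is not produced.
With no repressor bound, *zorJ* is transcribed.
So ZorJ is produced and active.
No repressor is bound and ZorJ is active, so *purN* is transcribed.

ON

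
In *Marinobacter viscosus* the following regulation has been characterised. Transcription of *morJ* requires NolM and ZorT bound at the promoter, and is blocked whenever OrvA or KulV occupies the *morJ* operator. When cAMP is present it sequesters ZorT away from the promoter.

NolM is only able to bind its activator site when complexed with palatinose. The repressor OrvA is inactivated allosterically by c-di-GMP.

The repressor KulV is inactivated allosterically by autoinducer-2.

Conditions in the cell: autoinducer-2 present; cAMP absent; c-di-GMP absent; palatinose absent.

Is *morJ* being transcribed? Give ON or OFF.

OFF

c-di-GMP is absent, so OrvA is active.
Palatinose is absent, so NolM is inactive.
cAMP is absent, so ZorT is active.
Autoinducer-2 is present, so KulV is inactive.
With repressor OrvA bound, *morJ* is not transcribed.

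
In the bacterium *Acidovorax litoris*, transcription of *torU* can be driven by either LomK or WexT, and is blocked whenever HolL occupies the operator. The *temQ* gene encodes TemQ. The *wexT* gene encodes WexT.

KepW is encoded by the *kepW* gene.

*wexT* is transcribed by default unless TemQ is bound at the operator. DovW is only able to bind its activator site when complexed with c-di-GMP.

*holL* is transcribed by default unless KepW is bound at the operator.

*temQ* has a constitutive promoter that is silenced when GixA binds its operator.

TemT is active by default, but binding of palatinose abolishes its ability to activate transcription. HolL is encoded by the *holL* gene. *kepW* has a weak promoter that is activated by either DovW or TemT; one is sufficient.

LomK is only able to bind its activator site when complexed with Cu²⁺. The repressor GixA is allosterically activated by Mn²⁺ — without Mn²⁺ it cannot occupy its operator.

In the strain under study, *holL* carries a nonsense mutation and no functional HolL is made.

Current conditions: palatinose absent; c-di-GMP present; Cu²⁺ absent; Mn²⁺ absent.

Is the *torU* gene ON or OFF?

OFF

HolL is non-functional in this strain, so it has no effect.
Cu²⁺ is absent, so LomK is inactive.
Mn²⁺ is absent, so GixA is inactive.
With no repressor bound, *temQ* is transcribed.
So TemQ is produced and active.
With repressor TemQ bound, *wexT* is not transcribed.
So WexT is not produced.
No activator is available at the *torU* promoter, so *torU* is not transcribed.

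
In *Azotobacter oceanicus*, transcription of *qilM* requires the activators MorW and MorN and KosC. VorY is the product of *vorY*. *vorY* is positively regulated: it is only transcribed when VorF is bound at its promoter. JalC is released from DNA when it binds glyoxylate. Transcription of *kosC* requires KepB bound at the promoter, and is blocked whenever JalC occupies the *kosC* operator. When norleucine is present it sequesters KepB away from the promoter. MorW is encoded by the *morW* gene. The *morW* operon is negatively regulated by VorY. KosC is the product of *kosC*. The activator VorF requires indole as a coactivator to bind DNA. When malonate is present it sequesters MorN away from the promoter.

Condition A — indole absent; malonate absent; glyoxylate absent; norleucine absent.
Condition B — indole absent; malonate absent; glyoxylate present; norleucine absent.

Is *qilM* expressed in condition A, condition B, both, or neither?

B only

Condition A:
Indole is absent, so VorF is inactive.
Required activator VorF is absent, so *vorY* is not transcribed.
So VorY is not produced.
With no repressor bound, *morW* is transcribed.
So MorW is produced and active.
Malonate is absent, so MorN is active.
Glyoxylate is absent, so JalC is active.
Norleucine is absent, so KepB is active.
With repressor JalC bound, *kosC* is not transcribed.
So KosC is not produced.
Required activator KosC is absent, so *qilM* is not transcribed.
→ *qilM* is OFF in A.
Condition B:
Indole is absent, so VorF is inactive.
Required activator VorF is absent, so *vorY* is not transcribed.
So VorY is not produced.
With no repressor bound, *morW* is transcribed.
So MorW is produced and active.
Malonate is absent, so MorN is active.
Glyoxylate is present, so JalC is inactive.
Norleucine is absent, so KepB is active.
No repressor is bound and KepB is active, so *kosC* is transcribed.
So KosC is produced and active.
No repressor is bound and MorW and MorN and KosC are active, so *qilM* is transcribed.
→ *qilM* is ON in B.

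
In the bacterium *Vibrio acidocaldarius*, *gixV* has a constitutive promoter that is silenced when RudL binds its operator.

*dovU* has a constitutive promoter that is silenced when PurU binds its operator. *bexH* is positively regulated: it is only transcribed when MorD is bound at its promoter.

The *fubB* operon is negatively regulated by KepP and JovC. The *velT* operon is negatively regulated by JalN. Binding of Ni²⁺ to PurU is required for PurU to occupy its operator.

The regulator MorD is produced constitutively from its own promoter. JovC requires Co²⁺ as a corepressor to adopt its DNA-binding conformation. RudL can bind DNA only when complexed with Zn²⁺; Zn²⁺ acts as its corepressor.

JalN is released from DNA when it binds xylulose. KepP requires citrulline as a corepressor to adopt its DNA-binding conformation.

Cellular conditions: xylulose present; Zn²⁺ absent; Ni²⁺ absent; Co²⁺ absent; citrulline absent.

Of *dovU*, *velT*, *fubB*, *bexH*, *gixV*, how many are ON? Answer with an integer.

5

Ni²⁺ is absent, so PurU is inactive.
With no repressor bound, *dovU* is transcribed.
→ *dovU* is ON.
Xylulose is present, so JalN is inactive.
With no repressor bound, *velT* is transcribed.
→ *velT* is ON.
Citrulline is absent, so KepP is inactive.
Co²⁺ is absent, so JovC is inactive.
With no repressor bound, *fubB* is transcribed.
→ *fubB* is ON.
MorD is produced constitutively and is active.
No repressor is bound and MorD is active, so *bexH* is transcribed.
→ *bexH* is ON.
Zn²⁺ is absent, so RudL is inactive.
With no repressor bound, *gixV* is transcribed.
→ *gixV* is ON.
5 of the 5 genes are transcribed.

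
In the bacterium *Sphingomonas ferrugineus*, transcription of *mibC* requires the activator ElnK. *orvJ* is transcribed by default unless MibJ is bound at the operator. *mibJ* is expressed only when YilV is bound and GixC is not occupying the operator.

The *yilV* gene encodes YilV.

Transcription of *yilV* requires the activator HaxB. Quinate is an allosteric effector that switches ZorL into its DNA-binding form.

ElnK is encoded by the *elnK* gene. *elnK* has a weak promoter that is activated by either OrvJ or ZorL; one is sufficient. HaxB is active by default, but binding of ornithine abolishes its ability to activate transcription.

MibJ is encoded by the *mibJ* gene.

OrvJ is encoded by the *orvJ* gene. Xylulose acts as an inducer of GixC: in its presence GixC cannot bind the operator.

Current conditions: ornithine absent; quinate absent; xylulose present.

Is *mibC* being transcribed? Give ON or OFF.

Ornithine is absent, so HaxB is active.
No repressor is bound and HaxB is active, so *yilV* is transcribed.
So YilV is produced and active.
Xylulose is present, so GixC is inactive.
No repressor is bound and YilV is active, so *mibJ* is transcribed.
So MibJ is produced and active.
With repressor MibJ bound, *orvJ* is not transcribed.
So OrvJ is not produced.
Quinate is absent, so ZorL is inactive.
No activator is available at the *elnK* promoter, so *elnK* is not transcribed.
So ElnK is not produced.
Required activator ElnK is absent, so *mibC* is not transcribed.

OFF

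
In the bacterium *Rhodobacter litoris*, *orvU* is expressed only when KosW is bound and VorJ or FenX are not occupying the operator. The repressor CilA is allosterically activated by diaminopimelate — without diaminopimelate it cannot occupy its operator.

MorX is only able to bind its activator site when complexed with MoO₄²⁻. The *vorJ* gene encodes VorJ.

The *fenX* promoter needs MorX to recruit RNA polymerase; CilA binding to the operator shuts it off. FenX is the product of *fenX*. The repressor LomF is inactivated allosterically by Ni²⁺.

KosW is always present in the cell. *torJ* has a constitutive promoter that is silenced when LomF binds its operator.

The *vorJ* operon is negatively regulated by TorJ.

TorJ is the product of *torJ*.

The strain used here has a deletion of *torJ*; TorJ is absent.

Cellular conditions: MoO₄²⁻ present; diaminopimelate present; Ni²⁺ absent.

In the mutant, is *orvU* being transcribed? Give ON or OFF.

OFF

TorJ is non-functional in this strain, so it has no effect.
With no repressor bound, *vorJ* is transcribed.
So VorJ is produced and active.
KosW is produced constitutively and is active.
Diaminopimelate is present, so CilA is active.
MoO₄²⁻ is present, so MorX is active.
With repressor CilA bound, *fenX* is not transcribed.
So FenX is not produced.
With repressor VorJ bound, *orvU* is not transcribed.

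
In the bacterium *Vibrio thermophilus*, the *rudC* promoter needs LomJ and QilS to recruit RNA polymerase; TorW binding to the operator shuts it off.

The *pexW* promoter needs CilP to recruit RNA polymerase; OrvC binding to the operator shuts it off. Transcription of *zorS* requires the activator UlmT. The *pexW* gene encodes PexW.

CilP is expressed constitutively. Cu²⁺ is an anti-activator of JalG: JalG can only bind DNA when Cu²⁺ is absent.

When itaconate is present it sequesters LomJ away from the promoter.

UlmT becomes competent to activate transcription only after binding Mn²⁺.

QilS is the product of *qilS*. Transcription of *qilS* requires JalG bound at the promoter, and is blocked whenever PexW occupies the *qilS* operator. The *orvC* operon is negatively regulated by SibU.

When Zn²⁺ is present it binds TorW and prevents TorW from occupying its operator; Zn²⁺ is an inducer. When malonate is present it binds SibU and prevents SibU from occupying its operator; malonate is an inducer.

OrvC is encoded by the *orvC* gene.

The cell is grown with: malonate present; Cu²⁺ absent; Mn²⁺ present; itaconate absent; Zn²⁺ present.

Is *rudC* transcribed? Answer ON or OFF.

ON

Itaconate is absent, so LomJ is active.
Zn²⁺ is present, so TorW is inactive.
CilP is produced constitutively and is active.
Malonate is present, so SibU is inactive.
With no repressor bound, *orvC* is transcribed.
So OrvC is produced and active.
With repressor OrvC bound, *pexW* is not transcribed.
So PexW is not produced.
Cu²⁺ is absent, so JalG is active.
No repressor is bound and JalG is active, so *qilS* is transcribed.
So QilS is produced and active.
No repressor is bound and LomJ and QilS are active, so *rudC* is transcribed.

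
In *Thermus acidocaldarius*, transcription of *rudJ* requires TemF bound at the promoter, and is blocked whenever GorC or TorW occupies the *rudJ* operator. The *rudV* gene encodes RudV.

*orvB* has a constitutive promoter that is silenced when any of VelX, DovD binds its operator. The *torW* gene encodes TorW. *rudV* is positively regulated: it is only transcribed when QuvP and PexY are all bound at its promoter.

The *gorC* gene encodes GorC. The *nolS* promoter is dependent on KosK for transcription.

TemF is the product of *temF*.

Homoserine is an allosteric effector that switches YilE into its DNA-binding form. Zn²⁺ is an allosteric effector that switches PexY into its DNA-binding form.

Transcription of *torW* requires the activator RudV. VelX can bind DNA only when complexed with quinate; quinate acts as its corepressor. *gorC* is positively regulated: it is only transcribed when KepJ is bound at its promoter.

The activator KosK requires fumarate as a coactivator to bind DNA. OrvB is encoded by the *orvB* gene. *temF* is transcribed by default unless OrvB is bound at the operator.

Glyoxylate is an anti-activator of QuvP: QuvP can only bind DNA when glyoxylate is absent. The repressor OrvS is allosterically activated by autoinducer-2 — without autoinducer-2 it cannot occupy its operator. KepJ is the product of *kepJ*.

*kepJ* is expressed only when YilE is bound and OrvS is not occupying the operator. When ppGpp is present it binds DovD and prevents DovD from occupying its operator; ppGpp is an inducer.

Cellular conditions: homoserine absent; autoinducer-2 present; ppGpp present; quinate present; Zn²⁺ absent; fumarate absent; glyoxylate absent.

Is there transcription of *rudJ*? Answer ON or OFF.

Homoserine is absent, so YilE is inactive.
Autoinducer-2 is present, so OrvS is active.
With repressor OrvS bound, *kepJ* is not transcribed.
So KepJ is not produced.
Required activator KepJ is absent, so *gorC* is not transcribed.
So GorC is not produced.
Quinate is present, so VelX is active.
ppGpp is present, so DovD is inactive.
With repressor VelX bound, *orvB* is not transcribed.
So OrvB is not produced.
With no repressor bound, *temF* is transcribed.
So TemF is produced and active.
Glyoxylate is absent, so QuvP is active.
Zn²⁺ is absent, so PexY is inactive.
Required activator PexY is absent, so *rudV* is not transcribed.
So RudV is not produced.
Required activator RudV is absent, so *torW* is not transcribed.
So TorW is not produced.
No repressor is bound and TemF is active, so *rudJ* is transcribed.

ON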